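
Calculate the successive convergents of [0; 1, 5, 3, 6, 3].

Using the convergent recurrence p_i = a_i*p_{i-1} + p_{i-2}, q_i = a_i*q_{i-1} + q_{i-2} with p_{-2}=0, p_{-1}=1, q_{-2}=1, q_{-1}=0:
  i=0: a_0=0, p_0 = 0*1 + 0 = 0, q_0 = 0*0 + 1 = 1.
  i=1: a_1=1, p_1 = 1*0 + 1 = 1, q_1 = 1*1 + 0 = 1.
  i=2: a_2=5, p_2 = 5*1 + 0 = 5, q_2 = 5*1 + 1 = 6.
  i=3: a_3=3, p_3 = 3*5 + 1 = 16, q_3 = 3*6 + 1 = 19.
  i=4: a_4=6, p_4 = 6*16 + 5 = 101, q_4 = 6*19 + 6 = 120.
  i=5: a_5=3, p_5 = 3*101 + 16 = 319, q_5 = 3*120 + 19 = 379.

0/1, 1/1, 5/6, 16/19, 101/120, 319/379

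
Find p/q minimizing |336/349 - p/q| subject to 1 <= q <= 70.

26/27

Expand x = 336/349 as a continued fraction with the Euclidean algorithm:
  336 = 0*349 + 336, so a_0 = 0.
  349 = 1*336 + 13, so a_1 = 1.
  336 = 25*13 + 11, so a_2 = 25.
  13 = 1*11 + 2, so a_3 = 1.
  11 = 5*2 + 1, so a_4 = 5.
  2 = 2*1 + 0, so a_5 = 2.
so x = [0; 1, 25, 1, 5, 2].
Convergents (p_i = a_i*p_{i-1} + p_{i-2}, q_i = a_i*q_{i-1} + q_{i-2} with p_{-2}=0, p_{-1}=1, q_{-2}=1, q_{-1}=0), until the denominator exceeds 70:
  i=0: a_0=0, p_0 = 0*1 + 0 = 0, q_0 = 0*0 + 1 = 1.
  i=1: a_1=1, p_1 = 1*0 + 1 = 1, q_1 = 1*1 + 0 = 1.
  i=2: a_2=25, p_2 = 25*1 + 0 = 25, q_2 = 25*1 + 1 = 26.
  i=3: a_3=1, p_3 = 1*25 + 1 = 26, q_3 = 1*26 + 1 = 27.
  i=4: a_4=5, p_4 = 5*26 + 25 = 155, q_4 = 5*27 + 26 = 161.
q_4 = 161 > 70, so the last convergent with denominator <= 70 is p_3/q_3 = 26/27.
The closest fraction with denominator <= 70 is either p_3/q_3 or the intermediate fraction (k*p_3 + p_2)/(k*q_3 + q_2) with the largest k >= 1 whose denominator stays <= 70; these approach x as k grows, and every other convergent or intermediate fraction in range is farther away.
Largest k: floor((70 - q_2)/q_3) = floor((70 - 26)/27) = 1.
That gives (1*26 + 25)/(1*27 + 26) = 51/53.
Compare the errors: |x - 26/27| = |336*27 - 26*349|/(349*27) = 2/9423, and |x - 51/53| = |336*53 - 51*349|/(349*53) = 9/18497.
Cross-multiplying, 2*18497 = 36994 < 84807 = 9*9423, so 2/9423 is smaller: the convergent 26/27 is closer to x than 51/53.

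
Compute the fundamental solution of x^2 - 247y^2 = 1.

First expand sqrt(247) as a continued fraction. With x_i = (sqrt(247) + m_i)/d_i and (m_0, d_0) = (0, 1): a_0 = floor(sqrt(247)) = 15, since 15^2 = 225 <= 247 < 256 = 16^2.
Iterate m_{i+1} = d_i*a_i - m_i, d_{i+1} = (247 - m_{i+1}^2)/d_i, a_{i+1} = floor((a_0 + m_{i+1})/d_{i+1}):
  m_1 = 1*15 - 0 = 15, d_1 = (247 - 15^2)/1 = 22/1 = 22, a_1 = floor((15 + 15)/22) = 1.
  m_2 = 22*1 - 15 = 7, d_2 = (247 - 7^2)/22 = 198/22 = 9, a_2 = floor((15 + 7)/9) = 2.
  m_3 = 9*2 - 7 = 11, d_3 = (247 - 11^2)/9 = 126/9 = 14, a_3 = floor((15 + 11)/14) = 1.
  m_4 = 14*1 - 11 = 3, d_4 = (247 - 3^2)/14 = 238/14 = 17, a_4 = floor((15 + 3)/17) = 1.
  m_5 = 17*1 - 3 = 14, d_5 = (247 - 14^2)/17 = 51/17 = 3, a_5 = floor((15 + 14)/3) = 9.
  m_6 = 3*9 - 14 = 13, d_6 = (247 - 13^2)/3 = 78/3 = 26, a_6 = floor((15 + 13)/26) = 1.
  m_7 = 26*1 - 13 = 13, d_7 = (247 - 13^2)/26 = 78/26 = 3, a_7 = floor((15 + 13)/3) = 9.
  m_8 = 3*9 - 13 = 14, d_8 = (247 - 14^2)/3 = 51/3 = 17, a_8 = floor((15 + 14)/17) = 1.
  m_9 = 17*1 - 14 = 3, d_9 = (247 - 3^2)/17 = 238/17 = 14, a_9 = floor((15 + 3)/14) = 1.
  m_10 = 14*1 - 3 = 11, d_10 = (247 - 11^2)/14 = 126/14 = 9, a_10 = floor((15 + 11)/9) = 2.
  m_11 = 9*2 - 11 = 7, d_11 = (247 - 7^2)/9 = 198/9 = 22, a_11 = floor((15 + 7)/22) = 1.
  m_12 = 22*1 - 7 = 15, d_12 = (247 - 15^2)/22 = 22/22 = 1, a_12 = floor((15 + 15)/1) = 30.
  m_13 = 1*30 - 15 = 15, d_13 = (247 - 15^2)/1 = 22/1 = 22: (m_13, d_13) = (m_1, d_1) = (15, 22), so from here the quotients repeat a_1, ..., a_12; the period length is 12.
So sqrt(247) = [15; (1, 2, 1, 1, 9, 1, 9, 1, 1, 2, 1, 30)] with period length k = 12.
k is even, so the fundamental solution of x^2 - 247y^2 = 1 is (p_{k-1}, q_{k-1}) = (p_11, q_11); compute convergents through index 11.
Convergents (p_i = a_i*p_{i-1} + p_{i-2}, q_i = a_i*q_{i-1} + q_{i-2} with p_{-2}=0, p_{-1}=1, q_{-2}=1, q_{-1}=0):
  i=0: a_0=15, p_0 = 15*1 + 0 = 15, q_0 = 15*0 + 1 = 1.
  i=1: a_1=1, p_1 = 1*15 + 1 = 16, q_1 = 1*1 + 0 = 1.
  i=2: a_2=2, p_2 = 2*16 + 15 = 47, q_2 = 2*1 + 1 = 3.
  i=3: a_3=1, p_3 = 1*47 + 16 = 63, q_3 = 1*3 + 1 = 4.
  i=4: a_4=1, p_4 = 1*63 + 47 = 110, q_4 = 1*4 + 3 = 7.
  i=5: a_5=9, p_5 = 9*110 + 63 = 1053, q_5 = 9*7 + 4 = 67.
  i=6: a_6=1, p_6 = 1*1053 + 110 = 1163, q_6 = 1*67 + 7 = 74.
  i=7: a_7=9, p_7 = 9*1163 + 1053 = 11520, q_7 = 9*74 + 67 = 733.
  i=8: a_8=1, p_8 = 1*11520 + 1163 = 12683, q_8 = 1*733 + 74 = 807.
  i=9: a_9=1, p_9 = 1*12683 + 11520 = 24203, q_9 = 1*807 + 733 = 1540.
  i=10: a_10=2, p_10 = 2*24203 + 12683 = 61089, q_10 = 2*1540 + 807 = 3887.
  i=11: a_11=1, p_11 = 1*61089 + 24203 = 85292, q_11 = 1*3887 + 1540 = 5427.
Check: 85292^2 - 247*5427^2 = 7274725264 - 7274725263 = 1, so (x, y) = (85292, 5427) solves the equation, and by the theorem it is the least positive solution.

(x, y) = (85292, 5427)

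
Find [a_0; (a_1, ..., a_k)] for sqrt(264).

[16; (4, 32)]

Write x_i = (sqrt(264) + m_i)/d_i with (m_0, d_0) = (0, 1). a_0 = floor(sqrt(264)) = 16, since 16^2 = 256 <= 264 < 289 = 17^2.
Iterate m_{i+1} = d_i*a_i - m_i, d_{i+1} = (264 - m_{i+1}^2)/d_i, a_{i+1} = floor((a_0 + m_{i+1})/d_{i+1}):
  m_1 = 1*16 - 0 = 16, d_1 = (264 - 16^2)/1 = 8/1 = 8, a_1 = floor((16 + 16)/8) = 4.
  m_2 = 8*4 - 16 = 16, d_2 = (264 - 16^2)/8 = 8/8 = 1, a_2 = floor((16 + 16)/1) = 32.
  m_3 = 1*32 - 16 = 16, d_3 = (264 - 16^2)/1 = 8/1 = 8: (m_3, d_3) = (m_1, d_1) = (16, 8), so from here the quotients repeat a_1, a_2; the period length is 2.
Hence the expansion of sqrt(264) is a_0 = 16 followed by the repeating block 4, 32 (period 2).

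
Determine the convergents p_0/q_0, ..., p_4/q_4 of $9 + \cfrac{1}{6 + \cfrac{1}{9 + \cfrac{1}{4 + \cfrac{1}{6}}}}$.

Using the convergent recurrence p_i = a_i*p_{i-1} + p_{i-2}, q_i = a_i*q_{i-1} + q_{i-2} with p_{-2}=0, p_{-1}=1, q_{-2}=1, q_{-1}=0:
  i=0: a_0=9, p_0 = 9*1 + 0 = 9, q_0 = 9*0 + 1 = 1.
  i=1: a_1=6, p_1 = 6*9 + 1 = 55, q_1 = 6*1 + 0 = 6.
  i=2: a_2=9, p_2 = 9*55 + 9 = 504, q_2 = 9*6 + 1 = 55.
  i=3: a_3=4, p_3 = 4*504 + 55 = 2071, q_3 = 4*55 + 6 = 226.
  i=4: a_4=6, p_4 = 6*2071 + 504 = 12930, q_4 = 6*226 + 55 = 1411.

9/1, 55/6, 504/55, 2071/226, 12930/1411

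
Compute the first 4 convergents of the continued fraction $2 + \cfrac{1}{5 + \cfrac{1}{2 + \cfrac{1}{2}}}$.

Using the convergent recurrence p_i = a_i*p_{i-1} + p_{i-2}, q_i = a_i*q_{i-1} + q_{i-2} with p_{-2}=0, p_{-1}=1, q_{-2}=1, q_{-1}=0:
  i=0: a_0=2, p_0 = 2*1 + 0 = 2, q_0 = 2*0 + 1 = 1.
  i=1: a_1=5, p_1 = 5*2 + 1 = 11, q_1 = 5*1 + 0 = 5.
  i=2: a_2=2, p_2 = 2*11 + 2 = 24, q_2 = 2*5 + 1 = 11.
  i=3: a_3=2, p_3 = 2*24 + 11 = 59, q_3 = 2*11 + 5 = 27.

2/1, 11/5, 24/11, 59/27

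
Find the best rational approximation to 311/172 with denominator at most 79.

Expand x = 311/172 as a continued fraction with the Euclidean algorithm:
  311 = 1*172 + 139, so a_0 = 1.
  172 = 1*139 + 33, so a_1 = 1.
  139 = 4*33 + 7, so a_2 = 4.
  33 = 4*7 + 5, so a_3 = 4.
  7 = 1*5 + 2, so a_4 = 1.
  5 = 2*2 + 1, so a_5 = 2.
  2 = 2*1 + 0, so a_6 = 2.
so x = [1; 1, 4, 4, 1, 2, 2].
Convergents (p_i = a_i*p_{i-1} + p_{i-2}, q_i = a_i*q_{i-1} + q_{i-2} with p_{-2}=0, p_{-1}=1, q_{-2}=1, q_{-1}=0), until the denominator exceeds 79:
  i=0: a_0=1, p_0 = 1*1 + 0 = 1, q_0 = 1*0 + 1 = 1.
  i=1: a_1=1, p_1 = 1*1 + 1 = 2, q_1 = 1*1 + 0 = 1.
  i=2: a_2=4, p_2 = 4*2 + 1 = 9, q_2 = 4*1 + 1 = 5.
  i=3: a_3=4, p_3 = 4*9 + 2 = 38, q_3 = 4*5 + 1 = 21.
  i=4: a_4=1, p_4 = 1*38 + 9 = 47, q_4 = 1*21 + 5 = 26.
  i=5: a_5=2, p_5 = 2*47 + 38 = 132, q_5 = 2*26 + 21 = 73.
  i=6: a_6=2, p_6 = 2*132 + 47 = 311, q_6 = 2*73 + 26 = 172.
q_6 = 172 > 79, so the last convergent with denominator <= 79 is p_5/q_5 = 132/73.
The closest fraction with denominator <= 79 is either p_5/q_5 or the intermediate fraction (k*p_5 + p_4)/(k*q_5 + q_4) with the largest k >= 1 whose denominator stays <= 79; these approach x as k grows, and every other convergent or intermediate fraction in range is farther away.
Largest k: floor((79 - q_4)/q_5) = floor((79 - 26)/73) = 0.
Since k = 0, no intermediate fraction beyond p_5/q_5 has denominator <= 79, so the convergent 132/73 is the closest (its error is |311*73 - 132*172|/(172*73) = 1/12556).

132/73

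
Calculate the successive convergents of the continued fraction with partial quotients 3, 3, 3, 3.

Using the convergent recurrence p_i = a_i*p_{i-1} + p_{i-2}, q_i = a_i*q_{i-1} + q_{i-2} with p_{-2}=0, p_{-1}=1, q_{-2}=1, q_{-1}=0:
  i=0: a_0=3, p_0 = 3*1 + 0 = 3, q_0 = 3*0 + 1 = 1.
  i=1: a_1=3, p_1 = 3*3 + 1 = 10, q_1 = 3*1 + 0 = 3.
  i=2: a_2=3, p_2 = 3*10 + 3 = 33, q_2 = 3*3 + 1 = 10.
  i=3: a_3=3, p_3 = 3*33 + 10 = 109, q_3 = 3*10 + 3 = 33.

3/1, 10/3, 33/10, 109/33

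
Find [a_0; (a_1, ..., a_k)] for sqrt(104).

[10; (5, 20)]

Write x_i = (sqrt(104) + m_i)/d_i with (m_0, d_0) = (0, 1). a_0 = floor(sqrt(104)) = 10, since 10^2 = 100 <= 104 < 121 = 11^2.
Iterate m_{i+1} = d_i*a_i - m_i, d_{i+1} = (104 - m_{i+1}^2)/d_i, a_{i+1} = floor((a_0 + m_{i+1})/d_{i+1}):
  m_1 = 1*10 - 0 = 10, d_1 = (104 - 10^2)/1 = 4/1 = 4, a_1 = floor((10 + 10)/4) = 5.
  m_2 = 4*5 - 10 = 10, d_2 = (104 - 10^2)/4 = 4/4 = 1, a_2 = floor((10 + 10)/1) = 20.
  m_3 = 1*20 - 10 = 10, d_3 = (104 - 10^2)/1 = 4/1 = 4: (m_3, d_3) = (m_1, d_1) = (10, 4), so from here the quotients repeat a_1, a_2; the period length is 2.
Hence the expansion of sqrt(104) is a_0 = 10 followed by the repeating block 5, 20 (period 2).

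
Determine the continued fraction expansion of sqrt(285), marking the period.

[16; (1, 7, 2, 7, 1, 32)]

Write x_i = (sqrt(285) + m_i)/d_i with (m_0, d_0) = (0, 1). a_0 = floor(sqrt(285)) = 16, since 16^2 = 256 <= 285 < 289 = 17^2.
Iterate m_{i+1} = d_i*a_i - m_i, d_{i+1} = (285 - m_{i+1}^2)/d_i, a_{i+1} = floor((a_0 + m_{i+1})/d_{i+1}):
  m_1 = 1*16 - 0 = 16, d_1 = (285 - 16^2)/1 = 29/1 = 29, a_1 = floor((16 + 16)/29) = 1.
  m_2 = 29*1 - 16 = 13, d_2 = (285 - 13^2)/29 = 116/29 = 4, a_2 = floor((16 + 13)/4) = 7.
  m_3 = 4*7 - 13 = 15, d_3 = (285 - 15^2)/4 = 60/4 = 15, a_3 = floor((16 + 15)/15) = 2.
  m_4 = 15*2 - 15 = 15, d_4 = (285 - 15^2)/15 = 60/15 = 4, a_4 = floor((16 + 15)/4) = 7.
  m_5 = 4*7 - 15 = 13, d_5 = (285 - 13^2)/4 = 116/4 = 29, a_5 = floor((16 + 13)/29) = 1.
  m_6 = 29*1 - 13 = 16, d_6 = (285 - 16^2)/29 = 29/29 = 1, a_6 = floor((16 + 16)/1) = 32.
  m_7 = 1*32 - 16 = 16, d_7 = (285 - 16^2)/1 = 29/1 = 29: (m_7, d_7) = (m_1, d_1) = (16, 29), so from here the quotients repeat a_1, ..., a_6; the period length is 6.
Hence the expansion of sqrt(285) is a_0 = 16 followed by the repeating block 1, 7, 2, 7, 1, 32 (period 6).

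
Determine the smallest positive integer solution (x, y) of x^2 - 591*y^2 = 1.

First expand sqrt(591) as a continued fraction. With x_i = (sqrt(591) + m_i)/d_i and (m_0, d_0) = (0, 1): a_0 = floor(sqrt(591)) = 24, since 24^2 = 576 <= 591 < 625 = 25^2.
Iterate m_{i+1} = d_i*a_i - m_i, d_{i+1} = (591 - m_{i+1}^2)/d_i, a_{i+1} = floor((a_0 + m_{i+1})/d_{i+1}):
  m_1 = 1*24 - 0 = 24, d_1 = (591 - 24^2)/1 = 15/1 = 15, a_1 = floor((24 + 24)/15) = 3.
  m_2 = 15*3 - 24 = 21, d_2 = (591 - 21^2)/15 = 150/15 = 10, a_2 = floor((24 + 21)/10) = 4.
  m_3 = 10*4 - 21 = 19, d_3 = (591 - 19^2)/10 = 230/10 = 23, a_3 = floor((24 + 19)/23) = 1.
  m_4 = 23*1 - 19 = 4, d_4 = (591 - 4^2)/23 = 575/23 = 25, a_4 = floor((24 + 4)/25) = 1.
  m_5 = 25*1 - 4 = 21, d_5 = (591 - 21^2)/25 = 150/25 = 6, a_5 = floor((24 + 21)/6) = 7.
  m_6 = 6*7 - 21 = 21, d_6 = (591 - 21^2)/6 = 150/6 = 25, a_6 = floor((24 + 21)/25) = 1.
  m_7 = 25*1 - 21 = 4, d_7 = (591 - 4^2)/25 = 575/25 = 23, a_7 = floor((24 + 4)/23) = 1.
  m_8 = 23*1 - 4 = 19, d_8 = (591 - 19^2)/23 = 230/23 = 10, a_8 = floor((24 + 19)/10) = 4.
  m_9 = 10*4 - 19 = 21, d_9 = (591 - 21^2)/10 = 150/10 = 15, a_9 = floor((24 + 21)/15) = 3.
  m_10 = 15*3 - 21 = 24, d_10 = (591 - 24^2)/15 = 15/15 = 1, a_10 = floor((24 + 24)/1) = 48.
  m_11 = 1*48 - 24 = 24, d_11 = (591 - 24^2)/1 = 15/1 = 15: (m_11, d_11) = (m_1, d_1) = (24, 15), so from here the quotients repeat a_1, ..., a_10; the period length is 10.
So sqrt(591) = [24; (3, 4, 1, 1, 7, 1, 1, 4, 3, 48)] with period length k = 10.
k is even, so the fundamental solution of x^2 - 591y^2 = 1 is (p_{k-1}, q_{k-1}) = (p_9, q_9); compute convergents through index 9.
Convergents (p_i = a_i*p_{i-1} + p_{i-2}, q_i = a_i*q_{i-1} + q_{i-2} with p_{-2}=0, p_{-1}=1, q_{-2}=1, q_{-1}=0):
  i=0: a_0=24, p_0 = 24*1 + 0 = 24, q_0 = 24*0 + 1 = 1.
  i=1: a_1=3, p_1 = 3*24 + 1 = 73, q_1 = 3*1 + 0 = 3.
  i=2: a_2=4, p_2 = 4*73 + 24 = 316, q_2 = 4*3 + 1 = 13.
  i=3: a_3=1, p_3 = 1*316 + 73 = 389, q_3 = 1*13 + 3 = 16.
  i=4: a_4=1, p_4 = 1*389 + 316 = 705, q_4 = 1*16 + 13 = 29.
  i=5: a_5=7, p_5 = 7*705 + 389 = 5324, q_5 = 7*29 + 16 = 219.
  i=6: a_6=1, p_6 = 1*5324 + 705 = 6029, q_6 = 1*219 + 29 = 248.
  i=7: a_7=1, p_7 = 1*6029 + 5324 = 11353, q_7 = 1*248 + 219 = 467.
  i=8: a_8=4, p_8 = 4*11353 + 6029 = 51441, q_8 = 4*467 + 248 = 2116.
  i=9: a_9=3, p_9 = 3*51441 + 11353 = 165676, q_9 = 3*2116 + 467 = 6815.
Check: 165676^2 - 591*6815^2 = 27448536976 - 27448536975 = 1, so (x, y) = (165676, 6815) solves the equation, and by the theorem it is the least positive solution.

(x, y) = (165676, 6815)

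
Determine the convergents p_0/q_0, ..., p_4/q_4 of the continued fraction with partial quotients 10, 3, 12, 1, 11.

Using the convergent recurrence p_i = a_i*p_{i-1} + p_{i-2}, q_i = a_i*q_{i-1} + q_{i-2} with p_{-2}=0, p_{-1}=1, q_{-2}=1, q_{-1}=0:
  i=0: a_0=10, p_0 = 10*1 + 0 = 10, q_0 = 10*0 + 1 = 1.
  i=1: a_1=3, p_1 = 3*10 + 1 = 31, q_1 = 3*1 + 0 = 3.
  i=2: a_2=12, p_2 = 12*31 + 10 = 382, q_2 = 12*3 + 1 = 37.
  i=3: a_3=1, p_3 = 1*382 + 31 = 413, q_3 = 1*37 + 3 = 40.
  i=4: a_4=11, p_4 = 11*413 + 382 = 4925, q_4 = 11*40 + 37 = 477.

10/1, 31/3, 382/37, 413/40, 4925/477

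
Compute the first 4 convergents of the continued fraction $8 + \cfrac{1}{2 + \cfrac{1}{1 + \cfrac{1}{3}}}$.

Using the convergent recurrence p_i = a_i*p_{i-1} + p_{i-2}, q_i = a_i*q_{i-1} + q_{i-2} with p_{-2}=0, p_{-1}=1, q_{-2}=1, q_{-1}=0:
  i=0: a_0=8, p_0 = 8*1 + 0 = 8, q_0 = 8*0 + 1 = 1.
  i=1: a_1=2, p_1 = 2*8 + 1 = 17, q_1 = 2*1 + 0 = 2.
  i=2: a_2=1, p_2 = 1*17 + 8 = 25, q_2 = 1*2 + 1 = 3.
  i=3: a_3=3, p_3 = 3*25 + 17 = 92, q_3 = 3*3 + 2 = 11.

8/1, 17/2, 25/3, 92/11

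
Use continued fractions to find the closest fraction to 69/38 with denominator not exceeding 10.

9/5

Expand x = 69/38 as a continued fraction with the Euclidean algorithm:
  69 = 1*38 + 31, so a_0 = 1.
  38 = 1*31 + 7, so a_1 = 1.
  31 = 4*7 + 3, so a_2 = 4.
  7 = 2*3 + 1, so a_3 = 2.
  3 = 3*1 + 0, so a_4 = 3.
so x = [1; 1, 4, 2, 3].
Convergents (p_i = a_i*p_{i-1} + p_{i-2}, q_i = a_i*q_{i-1} + q_{i-2} with p_{-2}=0, p_{-1}=1, q_{-2}=1, q_{-1}=0), until the denominator exceeds 10:
  i=0: a_0=1, p_0 = 1*1 + 0 = 1, q_0 = 1*0 + 1 = 1.
  i=1: a_1=1, p_1 = 1*1 + 1 = 2, q_1 = 1*1 + 0 = 1.
  i=2: a_2=4, p_2 = 4*2 + 1 = 9, q_2 = 4*1 + 1 = 5.
  i=3: a_3=2, p_3 = 2*9 + 2 = 20, q_3 = 2*5 + 1 = 11.
q_3 = 11 > 10, so the last convergent with denominator <= 10 is p_2/q_2 = 9/5.
The closest fraction with denominator <= 10 is either p_2/q_2 or the intermediate fraction (k*p_2 + p_1)/(k*q_2 + q_1) with the largest k >= 1 whose denominator stays <= 10; these approach x as k grows, and every other convergent or intermediate fraction in range is farther away.
Largest k: floor((10 - q_1)/q_2) = floor((10 - 1)/5) = 1.
That gives (1*9 + 2)/(1*5 + 1) = 11/6.
Compare the errors: |x - 9/5| = |69*5 - 9*38|/(38*5) = 3/190, and |x - 11/6| = |69*6 - 11*38|/(38*6) = 4/228.
Cross-multiplying, 3*228 = 684 < 760 = 4*190, so 3/190 is smaller: the convergent 9/5 is closer to x than 11/6.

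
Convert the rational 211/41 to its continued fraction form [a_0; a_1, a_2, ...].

[5; 6, 1, 5]

Run the Euclidean algorithm on 211 and 41; the successive quotients are the partial quotients a_0, a_1, ... (each step inverts the fractional part left over by the previous one):
  211 = 5*41 + 6, so a_0 = 5.
  41 = 6*6 + 5, so a_1 = 6.
  6 = 1*5 + 1, so a_2 = 1.
  5 = 5*1 + 0, so a_3 = 5.
The remainder reaches 0 after 4 divisions, so the expansion has 4 partial quotients, read off in order.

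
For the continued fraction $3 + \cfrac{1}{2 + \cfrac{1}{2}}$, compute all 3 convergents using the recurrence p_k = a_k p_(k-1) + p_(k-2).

3/1, 7/2, 17/5

Using the convergent recurrence p_i = a_i*p_{i-1} + p_{i-2}, q_i = a_i*q_{i-1} + q_{i-2} with p_{-2}=0, p_{-1}=1, q_{-2}=1, q_{-1}=0:
  i=0: a_0=3, p_0 = 3*1 + 0 = 3, q_0 = 3*0 + 1 = 1.
  i=1: a_1=2, p_1 = 2*3 + 1 = 7, q_1 = 2*1 + 0 = 2.
  i=2: a_2=2, p_2 = 2*7 + 3 = 17, q_2 = 2*2 + 1 = 5.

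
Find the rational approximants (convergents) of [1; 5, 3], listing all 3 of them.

1/1, 6/5, 19/16

Using the convergent recurrence p_i = a_i*p_{i-1} + p_{i-2}, q_i = a_i*q_{i-1} + q_{i-2} with p_{-2}=0, p_{-1}=1, q_{-2}=1, q_{-1}=0:
  i=0: a_0=1, p_0 = 1*1 + 0 = 1, q_0 = 1*0 + 1 = 1.
  i=1: a_1=5, p_1 = 5*1 + 1 = 6, q_1 = 5*1 + 0 = 5.
  i=2: a_2=3, p_2 = 3*6 + 1 = 19, q_2 = 3*5 + 1 = 16.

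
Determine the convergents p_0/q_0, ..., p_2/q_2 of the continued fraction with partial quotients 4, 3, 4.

Using the convergent recurrence p_i = a_i*p_{i-1} + p_{i-2}, q_i = a_i*q_{i-1} + q_{i-2} with p_{-2}=0, p_{-1}=1, q_{-2}=1, q_{-1}=0:
  i=0: a_0=4, p_0 = 4*1 + 0 = 4, q_0 = 4*0 + 1 = 1.
  i=1: a_1=3, p_1 = 3*4 + 1 = 13, q_1 = 3*1 + 0 = 3.
  i=2: a_2=4, p_2 = 4*13 + 4 = 56, q_2 = 4*3 + 1 = 13.

4/1, 13/3, 56/13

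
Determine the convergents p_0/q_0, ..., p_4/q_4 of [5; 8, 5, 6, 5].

Using the convergent recurrence p_i = a_i*p_{i-1} + p_{i-2}, q_i = a_i*q_{i-1} + q_{i-2} with p_{-2}=0, p_{-1}=1, q_{-2}=1, q_{-1}=0:
  i=0: a_0=5, p_0 = 5*1 + 0 = 5, q_0 = 5*0 + 1 = 1.
  i=1: a_1=8, p_1 = 8*5 + 1 = 41, q_1 = 8*1 + 0 = 8.
  i=2: a_2=5, p_2 = 5*41 + 5 = 210, q_2 = 5*8 + 1 = 41.
  i=3: a_3=6, p_3 = 6*210 + 41 = 1301, q_3 = 6*41 + 8 = 254.
  i=4: a_4=5, p_4 = 5*1301 + 210 = 6715, q_4 = 5*254 + 41 = 1311.

5/1, 41/8, 210/41, 1301/254, 6715/1311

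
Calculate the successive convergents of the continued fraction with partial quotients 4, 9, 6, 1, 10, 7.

4/1, 37/9, 226/55, 263/64, 2856/695, 20255/4929

Using the convergent recurrence p_i = a_i*p_{i-1} + p_{i-2}, q_i = a_i*q_{i-1} + q_{i-2} with p_{-2}=0, p_{-1}=1, q_{-2}=1, q_{-1}=0:
  i=0: a_0=4, p_0 = 4*1 + 0 = 4, q_0 = 4*0 + 1 = 1.
  i=1: a_1=9, p_1 = 9*4 + 1 = 37, q_1 = 9*1 + 0 = 9.
  i=2: a_2=6, p_2 = 6*37 + 4 = 226, q_2 = 6*9 + 1 = 55.
  i=3: a_3=1, p_3 = 1*226 + 37 = 263, q_3 = 1*55 + 9 = 64.
  i=4: a_4=10, p_4 = 10*263 + 226 = 2856, q_4 = 10*64 + 55 = 695.
  i=5: a_5=7, p_5 = 7*2856 + 263 = 20255, q_5 = 7*695 + 64 = 4929.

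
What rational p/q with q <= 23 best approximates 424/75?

Expand x = 424/75 as a continued fraction with the Euclidean algorithm:
  424 = 5*75 + 49, so a_0 = 5.
  75 = 1*49 + 26, so a_1 = 1.
  49 = 1*26 + 23, so a_2 = 1.
  26 = 1*23 + 3, so a_3 = 1.
  23 = 7*3 + 2, so a_4 = 7.
  3 = 1*2 + 1, so a_5 = 1.
  2 = 2*1 + 0, so a_6 = 2.
so x = [5; 1, 1, 1, 7, 1, 2].
Convergents (p_i = a_i*p_{i-1} + p_{i-2}, q_i = a_i*q_{i-1} + q_{i-2} with p_{-2}=0, p_{-1}=1, q_{-2}=1, q_{-1}=0), until the denominator exceeds 23:
  i=0: a_0=5, p_0 = 5*1 + 0 = 5, q_0 = 5*0 + 1 = 1.
  i=1: a_1=1, p_1 = 1*5 + 1 = 6, q_1 = 1*1 + 0 = 1.
  i=2: a_2=1, p_2 = 1*6 + 5 = 11, q_2 = 1*1 + 1 = 2.
  i=3: a_3=1, p_3 = 1*11 + 6 = 17, q_3 = 1*2 + 1 = 3.
  i=4: a_4=7, p_4 = 7*17 + 11 = 130, q_4 = 7*3 + 2 = 23.
  i=5: a_5=1, p_5 = 1*130 + 17 = 147, q_5 = 1*23 + 3 = 26.
q_5 = 26 > 23, so the last convergent with denominator <= 23 is p_4/q_4 = 130/23.
The closest fraction with denominator <= 23 is either p_4/q_4 or the intermediate fraction (k*p_4 + p_3)/(k*q_4 + q_3) with the largest k >= 1 whose denominator stays <= 23; these approach x as k grows, and every other convergent or intermediate fraction in range is farther away.
Largest k: floor((23 - q_3)/q_4) = floor((23 - 3)/23) = 0.
Since k = 0, no intermediate fraction beyond p_4/q_4 has denominator <= 23, so the convergent 130/23 is the closest (its error is |424*23 - 130*75|/(75*23) = 2/1725).

130/23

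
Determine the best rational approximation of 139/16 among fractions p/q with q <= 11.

Expand x = 139/16 as a continued fraction with the Euclidean algorithm:
  139 = 8*16 + 11, so a_0 = 8.
  16 = 1*11 + 5, so a_1 = 1.
  11 = 2*5 + 1, so a_2 = 2.
  5 = 5*1 + 0, so a_3 = 5.
so x = [8; 1, 2, 5].
Convergents (p_i = a_i*p_{i-1} + p_{i-2}, q_i = a_i*q_{i-1} + q_{i-2} with p_{-2}=0, p_{-1}=1, q_{-2}=1, q_{-1}=0), until the denominator exceeds 11:
  i=0: a_0=8, p_0 = 8*1 + 0 = 8, q_0 = 8*0 + 1 = 1.
  i=1: a_1=1, p_1 = 1*8 + 1 = 9, q_1 = 1*1 + 0 = 1.
  i=2: a_2=2, p_2 = 2*9 + 8 = 26, q_2 = 2*1 + 1 = 3.
  i=3: a_3=5, p_3 = 5*26 + 9 = 139, q_3 = 5*3 + 1 = 16.
q_3 = 16 > 11, so the last convergent with denominator <= 11 is p_2/q_2 = 26/3.
The closest fraction with denominator <= 11 is either p_2/q_2 or the intermediate fraction (k*p_2 + p_1)/(k*q_2 + q_1) with the largest k >= 1 whose denominator stays <= 11; these approach x as k grows, and every other convergent or intermediate fraction in range is farther away.
Largest k: floor((11 - q_1)/q_2) = floor((11 - 1)/3) = 3.
That gives (3*26 + 9)/(3*3 + 1) = 87/10.
Compare the errors: |x - 26/3| = |139*3 - 26*16|/(16*3) = 1/48, and |x - 87/10| = |139*10 - 87*16|/(16*10) = 2/160.
Cross-multiplying, 2*48 = 96 < 160 = 1*160, so 2/160 is smaller: the intermediate fraction 87/10 is closer to x than 26/3.

87/10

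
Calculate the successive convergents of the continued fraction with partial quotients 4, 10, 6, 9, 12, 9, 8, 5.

Using the convergent recurrence p_i = a_i*p_{i-1} + p_{i-2}, q_i = a_i*q_{i-1} + q_{i-2} with p_{-2}=0, p_{-1}=1, q_{-2}=1, q_{-1}=0:
  i=0: a_0=4, p_0 = 4*1 + 0 = 4, q_0 = 4*0 + 1 = 1.
  i=1: a_1=10, p_1 = 10*4 + 1 = 41, q_1 = 10*1 + 0 = 10.
  i=2: a_2=6, p_2 = 6*41 + 4 = 250, q_2 = 6*10 + 1 = 61.
  i=3: a_3=9, p_3 = 9*250 + 41 = 2291, q_3 = 9*61 + 10 = 559.
  i=4: a_4=12, p_4 = 12*2291 + 250 = 27742, q_4 = 12*559 + 61 = 6769.
  i=5: a_5=9, p_5 = 9*27742 + 2291 = 251969, q_5 = 9*6769 + 559 = 61480.
  i=6: a_6=8, p_6 = 8*251969 + 27742 = 2043494, q_6 = 8*61480 + 6769 = 498609.
  i=7: a_7=5, p_7 = 5*2043494 + 251969 = 10469439, q_7 = 5*498609 + 61480 = 2554525.

4/1, 41/10, 250/61, 2291/559, 27742/6769, 251969/61480, 2043494/498609, 10469439/2554525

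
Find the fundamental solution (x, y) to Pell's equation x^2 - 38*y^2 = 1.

First expand sqrt(38) as a continued fraction. With x_i = (sqrt(38) + m_i)/d_i and (m_0, d_0) = (0, 1): a_0 = floor(sqrt(38)) = 6, since 6^2 = 36 <= 38 < 49 = 7^2.
Iterate m_{i+1} = d_i*a_i - m_i, d_{i+1} = (38 - m_{i+1}^2)/d_i, a_{i+1} = floor((a_0 + m_{i+1})/d_{i+1}):
  m_1 = 1*6 - 0 = 6, d_1 = (38 - 6^2)/1 = 2/1 = 2, a_1 = floor((6 + 6)/2) = 6.
  m_2 = 2*6 - 6 = 6, d_2 = (38 - 6^2)/2 = 2/2 = 1, a_2 = floor((6 + 6)/1) = 12.
  m_3 = 1*12 - 6 = 6, d_3 = (38 - 6^2)/1 = 2/1 = 2: (m_3, d_3) = (m_1, d_1) = (6, 2), so from here the quotients repeat a_1, a_2; the period length is 2.
So sqrt(38) = [6; (6, 12)] with period length k = 2.
k is even, so the fundamental solution of x^2 - 38y^2 = 1 is (p_{k-1}, q_{k-1}) = (p_1, q_1); compute convergents through index 1.
Convergents (p_i = a_i*p_{i-1} + p_{i-2}, q_i = a_i*q_{i-1} + q_{i-2} with p_{-2}=0, p_{-1}=1, q_{-2}=1, q_{-1}=0):
  i=0: a_0=6, p_0 = 6*1 + 0 = 6, q_0 = 6*0 + 1 = 1.
  i=1: a_1=6, p_1 = 6*6 + 1 = 37, q_1 = 6*1 + 0 = 6.
Check: 37^2 - 38*6^2 = 1369 - 1368 = 1, so (x, y) = (37, 6) solves the equation, and by the theorem it is the least positive solution.

(x, y) = (37, 6)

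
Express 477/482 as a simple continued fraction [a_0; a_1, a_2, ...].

[0; 1, 95, 2, 2]

Run the Euclidean algorithm on 477 and 482; the successive quotients are the partial quotients a_0, a_1, ... (each step inverts the fractional part left over by the previous one):
  477 = 0*482 + 477, so a_0 = 0.
  482 = 1*477 + 5, so a_1 = 1.
  477 = 95*5 + 2, so a_2 = 95.
  5 = 2*2 + 1, so a_3 = 2.
  2 = 2*1 + 0, so a_4 = 2.
The remainder reaches 0 after 5 divisions, so the expansion has 5 partial quotients, read off in order.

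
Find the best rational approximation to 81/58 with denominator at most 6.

Expand x = 81/58 as a continued fraction with the Euclidean algorithm:
  81 = 1*58 + 23, so a_0 = 1.
  58 = 2*23 + 12, so a_1 = 2.
  23 = 1*12 + 11, so a_2 = 1.
  12 = 1*11 + 1, so a_3 = 1.
  11 = 11*1 + 0, so a_4 = 11.
so x = [1; 2, 1, 1, 11].
Convergents (p_i = a_i*p_{i-1} + p_{i-2}, q_i = a_i*q_{i-1} + q_{i-2} with p_{-2}=0, p_{-1}=1, q_{-2}=1, q_{-1}=0), until the denominator exceeds 6:
  i=0: a_0=1, p_0 = 1*1 + 0 = 1, q_0 = 1*0 + 1 = 1.
  i=1: a_1=2, p_1 = 2*1 + 1 = 3, q_1 = 2*1 + 0 = 2.
  i=2: a_2=1, p_2 = 1*3 + 1 = 4, q_2 = 1*2 + 1 = 3.
  i=3: a_3=1, p_3 = 1*4 + 3 = 7, q_3 = 1*3 + 2 = 5.
  i=4: a_4=11, p_4 = 11*7 + 4 = 81, q_4 = 11*5 + 3 = 58.
q_4 = 58 > 6, so the last convergent with denominator <= 6 is p_3/q_3 = 7/5.
The closest fraction with denominator <= 6 is either p_3/q_3 or the intermediate fraction (k*p_3 + p_2)/(k*q_3 + q_2) with the largest k >= 1 whose denominator stays <= 6; these approach x as k grows, and every other convergent or intermediate fraction in range is farther away.
Largest k: floor((6 - q_2)/q_3) = floor((6 - 3)/5) = 0.
Since k = 0, no intermediate fraction beyond p_3/q_3 has denominator <= 6, so the convergent 7/5 is the closest (its error is |81*5 - 7*58|/(58*5) = 1/290).

7/5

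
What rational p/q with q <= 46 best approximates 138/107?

49/38

Expand x = 138/107 as a continued fraction with the Euclidean algorithm:
  138 = 1*107 + 31, so a_0 = 1.
  107 = 3*31 + 14, so a_1 = 3.
  31 = 2*14 + 3, so a_2 = 2.
  14 = 4*3 + 2, so a_3 = 4.
  3 = 1*2 + 1, so a_4 = 1.
  2 = 2*1 + 0, so a_5 = 2.
so x = [1; 3, 2, 4, 1, 2].
Convergents (p_i = a_i*p_{i-1} + p_{i-2}, q_i = a_i*q_{i-1} + q_{i-2} with p_{-2}=0, p_{-1}=1, q_{-2}=1, q_{-1}=0), until the denominator exceeds 46:
  i=0: a_0=1, p_0 = 1*1 + 0 = 1, q_0 = 1*0 + 1 = 1.
  i=1: a_1=3, p_1 = 3*1 + 1 = 4, q_1 = 3*1 + 0 = 3.
  i=2: a_2=2, p_2 = 2*4 + 1 = 9, q_2 = 2*3 + 1 = 7.
  i=3: a_3=4, p_3 = 4*9 + 4 = 40, q_3 = 4*7 + 3 = 31.
  i=4: a_4=1, p_4 = 1*40 + 9 = 49, q_4 = 1*31 + 7 = 38.
  i=5: a_5=2, p_5 = 2*49 + 40 = 138, q_5 = 2*38 + 31 = 107.
q_5 = 107 > 46, so the last convergent with denominator <= 46 is p_4/q_4 = 49/38.
The closest fraction with denominator <= 46 is either p_4/q_4 or the intermediate fraction (k*p_4 + p_3)/(k*q_4 + q_3) with the largest k >= 1 whose denominator stays <= 46; these approach x as k grows, and every other convergent or intermediate fraction in range is farther away.
Largest k: floor((46 - q_3)/q_4) = floor((46 - 31)/38) = 0.
Since k = 0, no intermediate fraction beyond p_4/q_4 has denominator <= 46, so the convergent 49/38 is the closest (its error is |138*38 - 49*107|/(107*38) = 1/4066).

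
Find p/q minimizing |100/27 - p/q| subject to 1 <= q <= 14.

Expand x = 100/27 as a continued fraction with the Euclidean algorithm:
  100 = 3*27 + 19, so a_0 = 3.
  27 = 1*19 + 8, so a_1 = 1.
  19 = 2*8 + 3, so a_2 = 2.
  8 = 2*3 + 2, so a_3 = 2.
  3 = 1*2 + 1, so a_4 = 1.
  2 = 2*1 + 0, so a_5 = 2.
so x = [3; 1, 2, 2, 1, 2].
Convergents (p_i = a_i*p_{i-1} + p_{i-2}, q_i = a_i*q_{i-1} + q_{i-2} with p_{-2}=0, p_{-1}=1, q_{-2}=1, q_{-1}=0), until the denominator exceeds 14:
  i=0: a_0=3, p_0 = 3*1 + 0 = 3, q_0 = 3*0 + 1 = 1.
  i=1: a_1=1, p_1 = 1*3 + 1 = 4, q_1 = 1*1 + 0 = 1.
  i=2: a_2=2, p_2 = 2*4 + 3 = 11, q_2 = 2*1 + 1 = 3.
  i=3: a_3=2, p_3 = 2*11 + 4 = 26, q_3 = 2*3 + 1 = 7.
  i=4: a_4=1, p_4 = 1*26 + 11 = 37, q_4 = 1*7 + 3 = 10.
  i=5: a_5=2, p_5 = 2*37 + 26 = 100, q_5 = 2*10 + 7 = 27.
q_5 = 27 > 14, so the last convergent with denominator <= 14 is p_4/q_4 = 37/10.
The closest fraction with denominator <= 14 is either p_4/q_4 or the intermediate fraction (k*p_4 + p_3)/(k*q_4 + q_3) with the largest k >= 1 whose denominator stays <= 14; these approach x as k grows, and every other convergent or intermediate fraction in range is farther away.
Largest k: floor((14 - q_3)/q_4) = floor((14 - 7)/10) = 0.
Since k = 0, no intermediate fraction beyond p_4/q_4 has denominator <= 14, so the convergent 37/10 is the closest (its error is |100*10 - 37*27|/(27*10) = 1/270).

37/10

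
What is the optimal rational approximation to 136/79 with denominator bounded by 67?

Expand x = 136/79 as a continued fraction with the Euclidean algorithm:
  136 = 1*79 + 57, so a_0 = 1.
  79 = 1*57 + 22, so a_1 = 1.
  57 = 2*22 + 13, so a_2 = 2.
  22 = 1*13 + 9, so a_3 = 1.
  13 = 1*9 + 4, so a_4 = 1.
  9 = 2*4 + 1, so a_5 = 2.
  4 = 4*1 + 0, so a_6 = 4.
so x = [1; 1, 2, 1, 1, 2, 4].
Convergents (p_i = a_i*p_{i-1} + p_{i-2}, q_i = a_i*q_{i-1} + q_{i-2} with p_{-2}=0, p_{-1}=1, q_{-2}=1, q_{-1}=0), until the denominator exceeds 67:
  i=0: a_0=1, p_0 = 1*1 + 0 = 1, q_0 = 1*0 + 1 = 1.
  i=1: a_1=1, p_1 = 1*1 + 1 = 2, q_1 = 1*1 + 0 = 1.
  i=2: a_2=2, p_2 = 2*2 + 1 = 5, q_2 = 2*1 + 1 = 3.
  i=3: a_3=1, p_3 = 1*5 + 2 = 7, q_3 = 1*3 + 1 = 4.
  i=4: a_4=1, p_4 = 1*7 + 5 = 12, q_4 = 1*4 + 3 = 7.
  i=5: a_5=2, p_5 = 2*12 + 7 = 31, q_5 = 2*7 + 4 = 18.
  i=6: a_6=4, p_6 = 4*31 + 12 = 136, q_6 = 4*18 + 7 = 79.
q_6 = 79 > 67, so the last convergent with denominator <= 67 is p_5/q_5 = 31/18.
The closest fraction with denominator <= 67 is either p_5/q_5 or the intermediate fraction (k*p_5 + p_4)/(k*q_5 + q_4) with the largest k >= 1 whose denominator stays <= 67; these approach x as k grows, and every other convergent or intermediate fraction in range is farther away.
Largest k: floor((67 - q_4)/q_5) = floor((67 - 7)/18) = 3.
That gives (3*31 + 12)/(3*18 + 7) = 105/61.
Compare the errors: |x - 31/18| = |136*18 - 31*79|/(79*18) = 1/1422, and |x - 105/61| = |136*61 - 105*79|/(79*61) = 1/4819.
Cross-multiplying, 1*1422 = 1422 < 4819 = 1*4819, so 1/4819 is smaller: the intermediate fraction 105/61 is closer to x than 31/18.

105/61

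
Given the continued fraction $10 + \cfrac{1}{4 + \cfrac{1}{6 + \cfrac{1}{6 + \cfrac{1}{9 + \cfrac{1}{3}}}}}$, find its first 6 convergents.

Using the convergent recurrence p_i = a_i*p_{i-1} + p_{i-2}, q_i = a_i*q_{i-1} + q_{i-2} with p_{-2}=0, p_{-1}=1, q_{-2}=1, q_{-1}=0:
  i=0: a_0=10, p_0 = 10*1 + 0 = 10, q_0 = 10*0 + 1 = 1.
  i=1: a_1=4, p_1 = 4*10 + 1 = 41, q_1 = 4*1 + 0 = 4.
  i=2: a_2=6, p_2 = 6*41 + 10 = 256, q_2 = 6*4 + 1 = 25.
  i=3: a_3=6, p_3 = 6*256 + 41 = 1577, q_3 = 6*25 + 4 = 154.
  i=4: a_4=9, p_4 = 9*1577 + 256 = 14449, q_4 = 9*154 + 25 = 1411.
  i=5: a_5=3, p_5 = 3*14449 + 1577 = 44924, q_5 = 3*1411 + 154 = 4387.

10/1, 41/4, 256/25, 1577/154, 14449/1411, 44924/4387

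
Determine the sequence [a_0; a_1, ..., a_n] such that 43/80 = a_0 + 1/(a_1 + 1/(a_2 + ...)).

Run the Euclidean algorithm on 43 and 80; the successive quotients are the partial quotients a_0, a_1, ... (each step inverts the fractional part left over by the previous one):
  43 = 0*80 + 43, so a_0 = 0.
  80 = 1*43 + 37, so a_1 = 1.
  43 = 1*37 + 6, so a_2 = 1.
  37 = 6*6 + 1, so a_3 = 6.
  6 = 6*1 + 0, so a_4 = 6.
The remainder reaches 0 after 5 divisions, so the expansion has 5 partial quotients, read off in order.

[0; 1, 1, 6, 6]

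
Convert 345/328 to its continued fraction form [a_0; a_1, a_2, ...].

Run the Euclidean algorithm on 345 and 328; the successive quotients are the partial quotients a_0, a_1, ... (each step inverts the fractional part left over by the previous one):
  345 = 1*328 + 17, so a_0 = 1.
  328 = 19*17 + 5, so a_1 = 19.
  17 = 3*5 + 2, so a_2 = 3.
  5 = 2*2 + 1, so a_3 = 2.
  2 = 2*1 + 0, so a_4 = 2.
The remainder reaches 0 after 5 divisions, so the expansion has 5 partial quotients, read off in order.

[1; 19, 3, 2, 2]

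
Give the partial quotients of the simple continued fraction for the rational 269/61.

[4; 2, 2, 3, 1, 2]

Run the Euclidean algorithm on 269 and 61; the successive quotients are the partial quotients a_0, a_1, ... (each step inverts the fractional part left over by the previous one):
  269 = 4*61 + 25, so a_0 = 4.
  61 = 2*25 + 11, so a_1 = 2.
  25 = 2*11 + 3, so a_2 = 2.
  11 = 3*3 + 2, so a_3 = 3.
  3 = 1*2 + 1, so a_4 = 1.
  2 = 2*1 + 0, so a_5 = 2.
The remainder reaches 0 after 6 divisions, so the expansion has 6 partial quotients, read off in order.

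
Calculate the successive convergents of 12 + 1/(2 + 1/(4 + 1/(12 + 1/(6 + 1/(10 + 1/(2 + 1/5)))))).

12/1, 25/2, 112/9, 1369/110, 8326/669, 84629/6800, 177584/14269, 972549/78145

Using the convergent recurrence p_i = a_i*p_{i-1} + p_{i-2}, q_i = a_i*q_{i-1} + q_{i-2} with p_{-2}=0, p_{-1}=1, q_{-2}=1, q_{-1}=0:
  i=0: a_0=12, p_0 = 12*1 + 0 = 12, q_0 = 12*0 + 1 = 1.
  i=1: a_1=2, p_1 = 2*12 + 1 = 25, q_1 = 2*1 + 0 = 2.
  i=2: a_2=4, p_2 = 4*25 + 12 = 112, q_2 = 4*2 + 1 = 9.
  i=3: a_3=12, p_3 = 12*112 + 25 = 1369, q_3 = 12*9 + 2 = 110.
  i=4: a_4=6, p_4 = 6*1369 + 112 = 8326, q_4 = 6*110 + 9 = 669.
  i=5: a_5=10, p_5 = 10*8326 + 1369 = 84629, q_5 = 10*669 + 110 = 6800.
  i=6: a_6=2, p_6 = 2*84629 + 8326 = 177584, q_6 = 2*6800 + 669 = 14269.
  i=7: a_7=5, p_7 = 5*177584 + 84629 = 972549, q_7 = 5*14269 + 6800 = 78145.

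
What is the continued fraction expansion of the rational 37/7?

Run the Euclidean algorithm on 37 and 7; the successive quotients are the partial quotients a_0, a_1, ... (each step inverts the fractional part left over by the previous one):
  37 = 5*7 + 2, so a_0 = 5.
  7 = 3*2 + 1, so a_1 = 3.
  2 = 2*1 + 0, so a_2 = 2.
The remainder reaches 0 after 3 divisions, so the expansion has 3 partial quotients, read off in order.

[5; 3, 2]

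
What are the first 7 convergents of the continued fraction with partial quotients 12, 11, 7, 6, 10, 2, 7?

12/1, 133/11, 943/78, 5791/479, 58853/4868, 123497/10215, 923332/76373

Using the convergent recurrence p_i = a_i*p_{i-1} + p_{i-2}, q_i = a_i*q_{i-1} + q_{i-2} with p_{-2}=0, p_{-1}=1, q_{-2}=1, q_{-1}=0:
  i=0: a_0=12, p_0 = 12*1 + 0 = 12, q_0 = 12*0 + 1 = 1.
  i=1: a_1=11, p_1 = 11*12 + 1 = 133, q_1 = 11*1 + 0 = 11.
  i=2: a_2=7, p_2 = 7*133 + 12 = 943, q_2 = 7*11 + 1 = 78.
  i=3: a_3=6, p_3 = 6*943 + 133 = 5791, q_3 = 6*78 + 11 = 479.
  i=4: a_4=10, p_4 = 10*5791 + 943 = 58853, q_4 = 10*479 + 78 = 4868.
  i=5: a_5=2, p_5 = 2*58853 + 5791 = 123497, q_5 = 2*4868 + 479 = 10215.
  i=6: a_6=7, p_6 = 7*123497 + 58853 = 923332, q_6 = 7*10215 + 4868 = 76373.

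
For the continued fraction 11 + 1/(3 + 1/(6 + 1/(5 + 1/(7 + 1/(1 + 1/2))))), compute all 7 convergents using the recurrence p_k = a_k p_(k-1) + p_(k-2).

11/1, 34/3, 215/19, 1109/98, 7978/705, 9087/803, 26152/2311

Using the convergent recurrence p_i = a_i*p_{i-1} + p_{i-2}, q_i = a_i*q_{i-1} + q_{i-2} with p_{-2}=0, p_{-1}=1, q_{-2}=1, q_{-1}=0:
  i=0: a_0=11, p_0 = 11*1 + 0 = 11, q_0 = 11*0 + 1 = 1.
  i=1: a_1=3, p_1 = 3*11 + 1 = 34, q_1 = 3*1 + 0 = 3.
  i=2: a_2=6, p_2 = 6*34 + 11 = 215, q_2 = 6*3 + 1 = 19.
  i=3: a_3=5, p_3 = 5*215 + 34 = 1109, q_3 = 5*19 + 3 = 98.
  i=4: a_4=7, p_4 = 7*1109 + 215 = 7978, q_4 = 7*98 + 19 = 705.
  i=5: a_5=1, p_5 = 1*7978 + 1109 = 9087, q_5 = 1*705 + 98 = 803.
  i=6: a_6=2, p_6 = 2*9087 + 7978 = 26152, q_6 = 2*803 + 705 = 2311.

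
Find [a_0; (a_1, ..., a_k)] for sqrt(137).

Write x_i = (sqrt(137) + m_i)/d_i with (m_0, d_0) = (0, 1). a_0 = floor(sqrt(137)) = 11, since 11^2 = 121 <= 137 < 144 = 12^2.
Iterate m_{i+1} = d_i*a_i - m_i, d_{i+1} = (137 - m_{i+1}^2)/d_i, a_{i+1} = floor((a_0 + m_{i+1})/d_{i+1}):
  m_1 = 1*11 - 0 = 11, d_1 = (137 - 11^2)/1 = 16/1 = 16, a_1 = floor((11 + 11)/16) = 1.
  m_2 = 16*1 - 11 = 5, d_2 = (137 - 5^2)/16 = 112/16 = 7, a_2 = floor((11 + 5)/7) = 2.
  m_3 = 7*2 - 5 = 9, d_3 = (137 - 9^2)/7 = 56/7 = 8, a_3 = floor((11 + 9)/8) = 2.
  m_4 = 8*2 - 9 = 7, d_4 = (137 - 7^2)/8 = 88/8 = 11, a_4 = floor((11 + 7)/11) = 1.
  m_5 = 11*1 - 7 = 4, d_5 = (137 - 4^2)/11 = 121/11 = 11, a_5 = floor((11 + 4)/11) = 1.
  m_6 = 11*1 - 4 = 7, d_6 = (137 - 7^2)/11 = 88/11 = 8, a_6 = floor((11 + 7)/8) = 2.
  m_7 = 8*2 - 7 = 9, d_7 = (137 - 9^2)/8 = 56/8 = 7, a_7 = floor((11 + 9)/7) = 2.
  m_8 = 7*2 - 9 = 5, d_8 = (137 - 5^2)/7 = 112/7 = 16, a_8 = floor((11 + 5)/16) = 1.
  m_9 = 16*1 - 5 = 11, d_9 = (137 - 11^2)/16 = 16/16 = 1, a_9 = floor((11 + 11)/1) = 22.
  m_10 = 1*22 - 11 = 11, d_10 = (137 - 11^2)/1 = 16/1 = 16: (m_10, d_10) = (m_1, d_1) = (11, 16), so from here the quotients repeat a_1, ..., a_9; the period length is 9.
Hence the expansion of sqrt(137) is a_0 = 11 followed by the repeating block 1, 2, 2, 1, 1, 2, 2, 1, 22 (period 9).

[11; (1, 2, 2, 1, 1, 2, 2, 1, 22)]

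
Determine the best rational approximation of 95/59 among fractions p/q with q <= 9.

8/5

Expand x = 95/59 as a continued fraction with the Euclidean algorithm:
  95 = 1*59 + 36, so a_0 = 1.
  59 = 1*36 + 23, so a_1 = 1.
  36 = 1*23 + 13, so a_2 = 1.
  23 = 1*13 + 10, so a_3 = 1.
  13 = 1*10 + 3, so a_4 = 1.
  10 = 3*3 + 1, so a_5 = 3.
  3 = 3*1 + 0, so a_6 = 3.
so x = [1; 1, 1, 1, 1, 3, 3].
Convergents (p_i = a_i*p_{i-1} + p_{i-2}, q_i = a_i*q_{i-1} + q_{i-2} with p_{-2}=0, p_{-1}=1, q_{-2}=1, q_{-1}=0), until the denominator exceeds 9:
  i=0: a_0=1, p_0 = 1*1 + 0 = 1, q_0 = 1*0 + 1 = 1.
  i=1: a_1=1, p_1 = 1*1 + 1 = 2, q_1 = 1*1 + 0 = 1.
  i=2: a_2=1, p_2 = 1*2 + 1 = 3, q_2 = 1*1 + 1 = 2.
  i=3: a_3=1, p_3 = 1*3 + 2 = 5, q_3 = 1*2 + 1 = 3.
  i=4: a_4=1, p_4 = 1*5 + 3 = 8, q_4 = 1*3 + 2 = 5.
  i=5: a_5=3, p_5 = 3*8 + 5 = 29, q_5 = 3*5 + 3 = 18.
q_5 = 18 > 9, so the last convergent with denominator <= 9 is p_4/q_4 = 8/5.
The closest fraction with denominator <= 9 is either p_4/q_4 or the intermediate fraction (k*p_4 + p_3)/(k*q_4 + q_3) with the largest k >= 1 whose denominator stays <= 9; these approach x as k grows, and every other convergent or intermediate fraction in range is farther away.
Largest k: floor((9 - q_3)/q_4) = floor((9 - 3)/5) = 1.
That gives (1*8 + 5)/(1*5 + 3) = 13/8.
Compare the errors: |x - 8/5| = |95*5 - 8*59|/(59*5) = 3/295, and |x - 13/8| = |95*8 - 13*59|/(59*8) = 7/472.
Cross-multiplying, 3*472 = 1416 < 2065 = 7*295, so 3/295 is smaller: the convergent 8/5 is closer to x than 13/8.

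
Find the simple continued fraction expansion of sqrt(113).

[10; (1, 1, 1, 2, 2, 1, 1, 1, 20)]

Write x_i = (sqrt(113) + m_i)/d_i with (m_0, d_0) = (0, 1). a_0 = floor(sqrt(113)) = 10, since 10^2 = 100 <= 113 < 121 = 11^2.
Iterate m_{i+1} = d_i*a_i - m_i, d_{i+1} = (113 - m_{i+1}^2)/d_i, a_{i+1} = floor((a_0 + m_{i+1})/d_{i+1}):
  m_1 = 1*10 - 0 = 10, d_1 = (113 - 10^2)/1 = 13/1 = 13, a_1 = floor((10 + 10)/13) = 1.
  m_2 = 13*1 - 10 = 3, d_2 = (113 - 3^2)/13 = 104/13 = 8, a_2 = floor((10 + 3)/8) = 1.
  m_3 = 8*1 - 3 = 5, d_3 = (113 - 5^2)/8 = 88/8 = 11, a_3 = floor((10 + 5)/11) = 1.
  m_4 = 11*1 - 5 = 6, d_4 = (113 - 6^2)/11 = 77/11 = 7, a_4 = floor((10 + 6)/7) = 2.
  m_5 = 7*2 - 6 = 8, d_5 = (113 - 8^2)/7 = 49/7 = 7, a_5 = floor((10 + 8)/7) = 2.
  m_6 = 7*2 - 8 = 6, d_6 = (113 - 6^2)/7 = 77/7 = 11, a_6 = floor((10 + 6)/11) = 1.
  m_7 = 11*1 - 6 = 5, d_7 = (113 - 5^2)/11 = 88/11 = 8, a_7 = floor((10 + 5)/8) = 1.
  m_8 = 8*1 - 5 = 3, d_8 = (113 - 3^2)/8 = 104/8 = 13, a_8 = floor((10 + 3)/13) = 1.
  m_9 = 13*1 - 3 = 10, d_9 = (113 - 10^2)/13 = 13/13 = 1, a_9 = floor((10 + 10)/1) = 20.
  m_10 = 1*20 - 10 = 10, d_10 = (113 - 10^2)/1 = 13/1 = 13: (m_10, d_10) = (m_1, d_1) = (10, 13), so from here the quotients repeat a_1, ..., a_9; the period length is 9.
Hence the expansion of sqrt(113) is a_0 = 10 followed by the repeating block 1, 1, 1, 2, 2, 1, 1, 1, 20 (period 9).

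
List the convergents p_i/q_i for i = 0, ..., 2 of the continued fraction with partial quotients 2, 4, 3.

Using the convergent recurrence p_i = a_i*p_{i-1} + p_{i-2}, q_i = a_i*q_{i-1} + q_{i-2} with p_{-2}=0, p_{-1}=1, q_{-2}=1, q_{-1}=0:
  i=0: a_0=2, p_0 = 2*1 + 0 = 2, q_0 = 2*0 + 1 = 1.
  i=1: a_1=4, p_1 = 4*2 + 1 = 9, q_1 = 4*1 + 0 = 4.
  i=2: a_2=3, p_2 = 3*9 + 2 = 29, q_2 = 3*4 + 1 = 13.

2/1, 9/4, 29/13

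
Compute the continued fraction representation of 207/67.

Run the Euclidean algorithm on 207 and 67; the successive quotients are the partial quotients a_0, a_1, ... (each step inverts the fractional part left over by the previous one):
  207 = 3*67 + 6, so a_0 = 3.
  67 = 11*6 + 1, so a_1 = 11.
  6 = 6*1 + 0, so a_2 = 6.
The remainder reaches 0 after 3 divisions, so the expansion has 3 partial quotients, read off in order.

[3; 11, 6]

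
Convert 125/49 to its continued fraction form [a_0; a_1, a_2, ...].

[2; 1, 1, 4, 2, 2]

Run the Euclidean algorithm on 125 and 49; the successive quotients are the partial quotients a_0, a_1, ... (each step inverts the fractional part left over by the previous one):
  125 = 2*49 + 27, so a_0 = 2.
  49 = 1*27 + 22, so a_1 = 1.
  27 = 1*22 + 5, so a_2 = 1.
  22 = 4*5 + 2, so a_3 = 4.
  5 = 2*2 + 1, so a_4 = 2.
  2 = 2*1 + 0, so a_5 = 2.
The remainder reaches 0 after 6 divisions, so the expansion has 6 partial quotients, read off in order.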